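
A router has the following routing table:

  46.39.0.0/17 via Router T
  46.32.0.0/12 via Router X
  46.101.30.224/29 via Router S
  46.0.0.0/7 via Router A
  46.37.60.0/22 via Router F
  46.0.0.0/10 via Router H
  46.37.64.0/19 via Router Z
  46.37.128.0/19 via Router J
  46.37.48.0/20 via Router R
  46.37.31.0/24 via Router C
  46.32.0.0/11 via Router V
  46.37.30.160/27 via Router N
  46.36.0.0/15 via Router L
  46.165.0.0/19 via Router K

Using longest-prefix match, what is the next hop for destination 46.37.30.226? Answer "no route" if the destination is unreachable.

Router L

Routes whose prefix contains 46.37.30.226:
  46.0.0.0/7 (46.0.0.0 - 47.255.255.255) -> Router A
  46.0.0.0/10 (46.0.0.0 - 46.63.255.255) -> Router H
  46.32.0.0/11 (46.32.0.0 - 46.63.255.255) -> Router V
  46.32.0.0/12 (46.32.0.0 - 46.47.255.255) -> Router X
  46.36.0.0/15 (46.36.0.0 - 46.37.255.255) -> Router L
More-specific entries that do NOT match:
  46.101.30.224/29 (46.101.30.224 - 46.101.30.231) does not contain 46.37.30.226
  46.37.30.160/27 (46.37.30.160 - 46.37.30.191) does not contain 46.37.30.226
  46.37.31.0/24 (46.37.31.0 - 46.37.31.255) does not contain 46.37.30.226
  46.37.60.0/22 (46.37.60.0 - 46.37.63.255) does not contain 46.37.30.226
  46.37.48.0/20 (46.37.48.0 - 46.37.63.255) does not contain 46.37.30.226
  46.37.64.0/19 (46.37.64.0 - 46.37.95.255) does not contain 46.37.30.226
  46.37.128.0/19 (46.37.128.0 - 46.37.159.255) does not contain 46.37.30.226
  46.165.0.0/19 (46.165.0.0 - 46.165.31.255) does not contain 46.37.30.226
  46.39.0.0/17 (46.39.0.0 - 46.39.127.255) does not contain 46.37.30.226
Longest matching prefix is /15 -> next hop Router L.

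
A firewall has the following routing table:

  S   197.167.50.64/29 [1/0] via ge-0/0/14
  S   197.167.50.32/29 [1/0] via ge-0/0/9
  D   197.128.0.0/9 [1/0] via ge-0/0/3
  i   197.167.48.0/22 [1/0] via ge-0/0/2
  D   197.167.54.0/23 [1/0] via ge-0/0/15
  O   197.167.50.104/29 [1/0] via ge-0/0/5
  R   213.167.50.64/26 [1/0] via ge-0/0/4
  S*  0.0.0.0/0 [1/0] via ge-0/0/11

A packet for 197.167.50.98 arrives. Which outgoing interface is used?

ge-0/0/2

Routes whose prefix contains 197.167.50.98:
  0.0.0.0/0 (default, matches everything) -> ge-0/0/11
  197.128.0.0/9 (197.128.0.0 - 197.255.255.255) -> ge-0/0/3
  197.167.48.0/22 (197.167.48.0 - 197.167.51.255) -> ge-0/0/2
More-specific entries that do NOT match:
  197.167.50.64/29 (197.167.50.64 - 197.167.50.71) does not contain 197.167.50.98
  197.167.50.32/29 (197.167.50.32 - 197.167.50.39) does not contain 197.167.50.98
  197.167.50.104/29 (197.167.50.104 - 197.167.50.111) does not contain 197.167.50.98
  213.167.50.64/26 (213.167.50.64 - 213.167.50.127) does not contain 197.167.50.98
  197.167.54.0/23 (197.167.54.0 - 197.167.55.255) does not contain 197.167.50.98
Longest matching prefix is /22 -> interface ge-0/0/2.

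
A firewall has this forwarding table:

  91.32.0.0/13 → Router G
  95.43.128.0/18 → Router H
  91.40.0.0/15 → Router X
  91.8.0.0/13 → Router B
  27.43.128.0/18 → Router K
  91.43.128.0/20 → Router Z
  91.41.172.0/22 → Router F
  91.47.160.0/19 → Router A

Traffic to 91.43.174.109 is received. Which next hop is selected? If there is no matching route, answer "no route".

No entry's prefix contains 91.43.174.109; there is no default route.

no route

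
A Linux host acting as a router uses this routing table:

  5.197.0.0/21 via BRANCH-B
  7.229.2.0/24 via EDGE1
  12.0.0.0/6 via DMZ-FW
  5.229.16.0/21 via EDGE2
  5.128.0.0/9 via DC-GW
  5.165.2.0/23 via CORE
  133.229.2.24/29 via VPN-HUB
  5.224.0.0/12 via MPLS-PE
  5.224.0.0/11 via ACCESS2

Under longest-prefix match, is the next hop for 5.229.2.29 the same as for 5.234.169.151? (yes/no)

yes

5.229.2.29: longest match 5.224.0.0/12 -> MPLS-PE
5.234.169.151: longest match 5.224.0.0/12 -> MPLS-PE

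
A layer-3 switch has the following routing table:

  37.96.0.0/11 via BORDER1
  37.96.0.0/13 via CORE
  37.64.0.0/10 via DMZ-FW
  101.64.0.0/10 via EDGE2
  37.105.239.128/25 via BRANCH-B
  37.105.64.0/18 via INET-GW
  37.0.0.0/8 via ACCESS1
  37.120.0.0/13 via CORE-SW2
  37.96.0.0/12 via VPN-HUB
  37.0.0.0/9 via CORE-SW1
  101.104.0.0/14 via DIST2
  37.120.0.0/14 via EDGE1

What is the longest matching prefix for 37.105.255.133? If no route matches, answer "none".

Entries matching 37.105.255.133:
  37.0.0.0/8 (37.0.0.0 - 37.255.255.255)
  37.0.0.0/9 (37.0.0.0 - 37.127.255.255)
  37.64.0.0/10 (37.64.0.0 - 37.127.255.255)
  37.96.0.0/11 (37.96.0.0 - 37.127.255.255)
  37.96.0.0/12 (37.96.0.0 - 37.111.255.255)
Most specific is 37.96.0.0/12.

37.96.0.0/12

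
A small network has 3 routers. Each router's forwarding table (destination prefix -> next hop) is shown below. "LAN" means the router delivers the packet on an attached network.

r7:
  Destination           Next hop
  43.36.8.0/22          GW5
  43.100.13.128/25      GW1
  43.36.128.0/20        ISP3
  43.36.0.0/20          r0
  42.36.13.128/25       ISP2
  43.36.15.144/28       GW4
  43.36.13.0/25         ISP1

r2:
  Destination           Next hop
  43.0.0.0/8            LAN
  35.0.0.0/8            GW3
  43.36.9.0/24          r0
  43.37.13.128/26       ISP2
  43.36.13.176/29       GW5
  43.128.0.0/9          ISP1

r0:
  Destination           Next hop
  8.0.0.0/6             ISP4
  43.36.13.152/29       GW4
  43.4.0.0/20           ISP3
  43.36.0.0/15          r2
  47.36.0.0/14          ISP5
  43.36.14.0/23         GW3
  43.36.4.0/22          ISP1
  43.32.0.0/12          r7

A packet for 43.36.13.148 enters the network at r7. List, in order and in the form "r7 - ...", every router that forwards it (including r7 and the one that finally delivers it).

r7 - r0 - r2

At r7: longest match for 43.36.13.148 is 43.36.0.0/20 -> r0
At r0: longest match for 43.36.13.148 is 43.36.0.0/15 -> r2
At r2: longest match for 43.36.13.148 is 43.0.0.0/8 -> LAN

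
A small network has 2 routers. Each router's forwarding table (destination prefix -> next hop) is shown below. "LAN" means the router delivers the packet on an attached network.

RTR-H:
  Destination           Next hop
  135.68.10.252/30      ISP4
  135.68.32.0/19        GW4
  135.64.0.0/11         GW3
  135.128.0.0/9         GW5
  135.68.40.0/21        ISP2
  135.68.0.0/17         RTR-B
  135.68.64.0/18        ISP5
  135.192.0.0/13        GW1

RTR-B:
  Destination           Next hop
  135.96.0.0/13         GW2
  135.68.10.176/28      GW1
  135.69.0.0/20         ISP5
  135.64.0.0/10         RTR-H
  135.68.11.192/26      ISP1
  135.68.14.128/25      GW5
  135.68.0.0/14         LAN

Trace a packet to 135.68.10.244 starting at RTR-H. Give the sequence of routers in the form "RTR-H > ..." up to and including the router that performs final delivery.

At RTR-H: longest match for 135.68.10.244 is 135.68.0.0/17 -> RTR-B
At RTR-B: longest match for 135.68.10.244 is 135.68.0.0/14 -> LAN

RTR-H > RTR-B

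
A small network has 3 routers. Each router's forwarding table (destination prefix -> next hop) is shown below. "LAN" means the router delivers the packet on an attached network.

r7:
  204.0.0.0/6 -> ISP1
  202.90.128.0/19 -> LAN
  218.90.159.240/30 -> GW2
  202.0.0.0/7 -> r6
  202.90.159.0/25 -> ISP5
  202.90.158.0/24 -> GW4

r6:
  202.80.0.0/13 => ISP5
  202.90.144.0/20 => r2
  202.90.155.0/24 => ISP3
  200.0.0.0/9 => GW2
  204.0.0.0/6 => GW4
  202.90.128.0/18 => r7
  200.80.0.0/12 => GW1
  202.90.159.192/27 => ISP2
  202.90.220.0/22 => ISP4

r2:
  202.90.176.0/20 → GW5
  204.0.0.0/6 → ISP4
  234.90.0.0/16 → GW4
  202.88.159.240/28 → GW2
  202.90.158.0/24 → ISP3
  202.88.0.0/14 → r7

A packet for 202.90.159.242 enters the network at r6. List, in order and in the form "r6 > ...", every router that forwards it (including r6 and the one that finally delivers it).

At r6: longest match for 202.90.159.242 is 202.90.144.0/20 -> r2
At r2: longest match for 202.90.159.242 is 202.88.0.0/14 -> r7
At r7: longest match for 202.90.159.242 is 202.90.128.0/19 -> LAN

r6 > r2 > r7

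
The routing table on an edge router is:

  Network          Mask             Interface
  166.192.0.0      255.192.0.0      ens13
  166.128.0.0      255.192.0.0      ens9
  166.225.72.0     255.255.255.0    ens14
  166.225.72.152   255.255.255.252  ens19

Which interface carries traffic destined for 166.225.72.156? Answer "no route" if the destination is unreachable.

Routes whose prefix contains 166.225.72.156:
  166.192.0.0/10 (166.192.0.0 - 166.255.255.255) -> ens13
  166.225.72.0/24 (166.225.72.0 - 166.225.72.255) -> ens14
More-specific entries that do NOT match:
  166.225.72.152/30 (166.225.72.152 - 166.225.72.155) does not contain 166.225.72.156
Longest matching prefix is /24 -> interface ens14.

ens14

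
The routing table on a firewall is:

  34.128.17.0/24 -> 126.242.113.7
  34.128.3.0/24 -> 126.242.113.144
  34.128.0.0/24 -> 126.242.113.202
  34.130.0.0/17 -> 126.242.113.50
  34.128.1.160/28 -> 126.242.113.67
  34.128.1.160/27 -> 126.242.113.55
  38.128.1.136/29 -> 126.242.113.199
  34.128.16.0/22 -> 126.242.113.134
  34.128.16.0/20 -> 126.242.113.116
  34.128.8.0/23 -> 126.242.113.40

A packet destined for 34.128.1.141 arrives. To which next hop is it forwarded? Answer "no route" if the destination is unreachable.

no route

No entry's prefix contains 34.128.1.141; there is no default route.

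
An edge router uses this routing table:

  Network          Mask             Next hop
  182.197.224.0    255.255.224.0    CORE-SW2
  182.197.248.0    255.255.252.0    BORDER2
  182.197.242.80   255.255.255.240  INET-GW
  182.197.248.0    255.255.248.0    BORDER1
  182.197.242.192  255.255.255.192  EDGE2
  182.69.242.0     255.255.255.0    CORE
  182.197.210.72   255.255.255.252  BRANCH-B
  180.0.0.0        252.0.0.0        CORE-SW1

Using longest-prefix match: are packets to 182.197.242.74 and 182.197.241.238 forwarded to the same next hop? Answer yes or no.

182.197.242.74: longest match 182.197.224.0/19 -> CORE-SW2
182.197.241.238: longest match 182.197.224.0/19 -> CORE-SW2

yes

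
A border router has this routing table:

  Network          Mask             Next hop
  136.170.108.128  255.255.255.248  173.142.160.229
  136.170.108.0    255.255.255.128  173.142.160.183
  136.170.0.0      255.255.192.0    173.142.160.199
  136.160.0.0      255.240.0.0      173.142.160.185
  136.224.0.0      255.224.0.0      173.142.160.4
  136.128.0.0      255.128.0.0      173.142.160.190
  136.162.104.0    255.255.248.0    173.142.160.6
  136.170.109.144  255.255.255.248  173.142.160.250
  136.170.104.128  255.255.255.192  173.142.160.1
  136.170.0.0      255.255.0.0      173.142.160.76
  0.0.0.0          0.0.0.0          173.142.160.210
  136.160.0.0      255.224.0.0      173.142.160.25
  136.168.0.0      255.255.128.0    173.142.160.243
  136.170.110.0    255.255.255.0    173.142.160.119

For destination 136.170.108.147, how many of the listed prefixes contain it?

5

Prefixes containing 136.170.108.147:
  0.0.0.0/0 (default, matches everything)
  136.128.0.0/9 (136.128.0.0 - 136.255.255.255)
  136.160.0.0/11 (136.160.0.0 - 136.191.255.255)
  136.160.0.0/12 (136.160.0.0 - 136.175.255.255)
  136.170.0.0/16 (136.170.0.0 - 136.170.255.255)
Total matching entries: 5.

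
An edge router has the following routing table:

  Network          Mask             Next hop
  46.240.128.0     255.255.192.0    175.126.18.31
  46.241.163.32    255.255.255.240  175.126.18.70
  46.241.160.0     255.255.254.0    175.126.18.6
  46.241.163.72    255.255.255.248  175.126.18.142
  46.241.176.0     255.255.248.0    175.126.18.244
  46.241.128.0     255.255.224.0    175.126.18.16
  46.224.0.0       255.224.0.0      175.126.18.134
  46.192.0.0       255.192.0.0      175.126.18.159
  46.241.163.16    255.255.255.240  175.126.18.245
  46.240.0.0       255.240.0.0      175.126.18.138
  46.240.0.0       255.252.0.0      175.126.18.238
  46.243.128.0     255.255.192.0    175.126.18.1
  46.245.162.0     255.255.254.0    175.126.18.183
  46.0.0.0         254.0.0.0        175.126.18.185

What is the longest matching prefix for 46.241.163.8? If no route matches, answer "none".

46.240.0.0/14

Entries matching 46.241.163.8:
  46.0.0.0/7 (46.0.0.0 - 47.255.255.255)
  46.192.0.0/10 (46.192.0.0 - 46.255.255.255)
  46.224.0.0/11 (46.224.0.0 - 46.255.255.255)
  46.240.0.0/12 (46.240.0.0 - 46.255.255.255)
  46.240.0.0/14 (46.240.0.0 - 46.243.255.255)
Most specific is 46.240.0.0/14.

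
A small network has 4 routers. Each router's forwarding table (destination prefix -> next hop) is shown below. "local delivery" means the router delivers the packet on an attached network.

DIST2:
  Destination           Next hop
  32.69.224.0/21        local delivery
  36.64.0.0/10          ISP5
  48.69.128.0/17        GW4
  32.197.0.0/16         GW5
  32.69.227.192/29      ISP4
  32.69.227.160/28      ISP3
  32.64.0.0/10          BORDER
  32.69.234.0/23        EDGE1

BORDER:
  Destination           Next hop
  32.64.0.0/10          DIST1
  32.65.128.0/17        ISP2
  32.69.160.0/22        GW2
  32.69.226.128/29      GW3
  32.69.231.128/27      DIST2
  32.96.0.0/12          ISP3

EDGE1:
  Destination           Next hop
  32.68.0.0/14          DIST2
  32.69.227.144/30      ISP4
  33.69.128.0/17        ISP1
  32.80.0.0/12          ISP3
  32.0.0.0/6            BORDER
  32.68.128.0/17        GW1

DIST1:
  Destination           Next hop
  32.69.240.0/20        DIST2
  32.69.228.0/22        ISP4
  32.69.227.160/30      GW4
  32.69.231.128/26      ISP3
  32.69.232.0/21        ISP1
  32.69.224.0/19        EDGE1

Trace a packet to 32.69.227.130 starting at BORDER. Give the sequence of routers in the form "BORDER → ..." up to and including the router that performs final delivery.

At BORDER: longest match for 32.69.227.130 is 32.64.0.0/10 -> DIST1
At DIST1: longest match for 32.69.227.130 is 32.69.224.0/19 -> EDGE1
At EDGE1: longest match for 32.69.227.130 is 32.68.0.0/14 -> DIST2
At DIST2: longest match for 32.69.227.130 is 32.69.224.0/21 -> local delivery

BORDER → DIST1 → EDGE1 → DIST2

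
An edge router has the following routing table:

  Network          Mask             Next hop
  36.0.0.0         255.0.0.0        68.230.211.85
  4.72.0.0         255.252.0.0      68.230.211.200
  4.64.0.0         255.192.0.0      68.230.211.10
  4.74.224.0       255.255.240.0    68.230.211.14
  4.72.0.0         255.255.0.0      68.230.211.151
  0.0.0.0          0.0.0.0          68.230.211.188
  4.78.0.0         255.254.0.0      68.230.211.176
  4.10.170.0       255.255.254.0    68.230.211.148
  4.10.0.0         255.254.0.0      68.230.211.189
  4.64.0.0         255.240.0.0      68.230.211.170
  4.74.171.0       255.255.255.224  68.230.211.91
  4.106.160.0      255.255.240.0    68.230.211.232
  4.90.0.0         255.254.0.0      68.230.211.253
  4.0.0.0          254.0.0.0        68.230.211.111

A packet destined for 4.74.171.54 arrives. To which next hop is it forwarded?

68.230.211.200

Routes whose prefix contains 4.74.171.54:
  0.0.0.0/0 (default, matches everything) -> 68.230.211.188
  4.0.0.0/7 (4.0.0.0 - 5.255.255.255) -> 68.230.211.111
  4.64.0.0/10 (4.64.0.0 - 4.127.255.255) -> 68.230.211.10
  4.64.0.0/12 (4.64.0.0 - 4.79.255.255) -> 68.230.211.170
  4.72.0.0/14 (4.72.0.0 - 4.75.255.255) -> 68.230.211.200
More-specific entries that do NOT match:
  4.74.171.0/27 (4.74.171.0 - 4.74.171.31) does not contain 4.74.171.54
  4.10.170.0/23 (4.10.170.0 - 4.10.171.255) does not contain 4.74.171.54
  4.74.224.0/20 (4.74.224.0 - 4.74.239.255) does not contain 4.74.171.54
  4.106.160.0/20 (4.106.160.0 - 4.106.175.255) does not contain 4.74.171.54
  4.72.0.0/16 (4.72.0.0 - 4.72.255.255) does not contain 4.74.171.54
  4.78.0.0/15 (4.78.0.0 - 4.79.255.255) does not contain 4.74.171.54
  4.10.0.0/15 (4.10.0.0 - 4.11.255.255) does not contain 4.74.171.54
  4.90.0.0/15 (4.90.0.0 - 4.91.255.255) does not contain 4.74.171.54
Longest matching prefix is /14 -> next hop 68.230.211.200.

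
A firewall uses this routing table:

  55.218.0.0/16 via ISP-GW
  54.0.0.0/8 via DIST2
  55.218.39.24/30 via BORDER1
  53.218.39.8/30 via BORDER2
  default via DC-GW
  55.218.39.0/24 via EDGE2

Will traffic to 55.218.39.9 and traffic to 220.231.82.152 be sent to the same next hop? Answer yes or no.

no

55.218.39.9: longest match 55.218.39.0/24 -> EDGE2
220.231.82.152: longest match 0.0.0.0/0 -> DC-GW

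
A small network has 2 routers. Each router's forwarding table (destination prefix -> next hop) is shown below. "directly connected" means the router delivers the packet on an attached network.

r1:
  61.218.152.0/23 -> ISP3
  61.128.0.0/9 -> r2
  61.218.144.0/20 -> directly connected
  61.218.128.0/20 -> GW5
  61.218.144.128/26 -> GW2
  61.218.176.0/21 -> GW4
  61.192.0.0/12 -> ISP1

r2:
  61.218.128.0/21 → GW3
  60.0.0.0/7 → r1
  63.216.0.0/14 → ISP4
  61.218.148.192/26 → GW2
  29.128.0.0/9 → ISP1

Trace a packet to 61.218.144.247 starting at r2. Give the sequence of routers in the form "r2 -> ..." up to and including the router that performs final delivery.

r2 -> r1

At r2: longest match for 61.218.144.247 is 60.0.0.0/7 -> r1
At r1: longest match for 61.218.144.247 is 61.218.144.0/20 -> directly connected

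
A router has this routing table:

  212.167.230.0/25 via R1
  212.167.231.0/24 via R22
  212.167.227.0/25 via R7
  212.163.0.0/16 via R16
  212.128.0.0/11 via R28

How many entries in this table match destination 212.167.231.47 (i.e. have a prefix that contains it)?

Prefixes containing 212.167.231.47:
  212.167.231.0/24 (212.167.231.0 - 212.167.231.255)
Total matching entries: 1.

1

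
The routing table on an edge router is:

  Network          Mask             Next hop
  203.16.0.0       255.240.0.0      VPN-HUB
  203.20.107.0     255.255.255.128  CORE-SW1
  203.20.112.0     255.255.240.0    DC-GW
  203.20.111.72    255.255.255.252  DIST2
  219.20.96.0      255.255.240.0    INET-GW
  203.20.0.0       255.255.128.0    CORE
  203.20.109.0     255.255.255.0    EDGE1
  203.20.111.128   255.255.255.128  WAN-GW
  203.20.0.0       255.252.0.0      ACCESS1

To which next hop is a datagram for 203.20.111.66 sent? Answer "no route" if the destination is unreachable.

CORE

Routes whose prefix contains 203.20.111.66:
  203.16.0.0/12 (203.16.0.0 - 203.31.255.255) -> VPN-HUB
  203.20.0.0/14 (203.20.0.0 - 203.23.255.255) -> ACCESS1
  203.20.0.0/17 (203.20.0.0 - 203.20.127.255) -> CORE
More-specific entries that do NOT match:
  203.20.111.72/30 (203.20.111.72 - 203.20.111.75) does not contain 203.20.111.66
  203.20.107.0/25 (203.20.107.0 - 203.20.107.127) does not contain 203.20.111.66
  203.20.111.128/25 (203.20.111.128 - 203.20.111.255) does not contain 203.20.111.66
  203.20.109.0/24 (203.20.109.0 - 203.20.109.255) does not contain 203.20.111.66
  203.20.112.0/20 (203.20.112.0 - 203.20.127.255) does not contain 203.20.111.66
  219.20.96.0/20 (219.20.96.0 - 219.20.111.255) does not contain 203.20.111.66
Longest matching prefix is /17 -> next hop CORE.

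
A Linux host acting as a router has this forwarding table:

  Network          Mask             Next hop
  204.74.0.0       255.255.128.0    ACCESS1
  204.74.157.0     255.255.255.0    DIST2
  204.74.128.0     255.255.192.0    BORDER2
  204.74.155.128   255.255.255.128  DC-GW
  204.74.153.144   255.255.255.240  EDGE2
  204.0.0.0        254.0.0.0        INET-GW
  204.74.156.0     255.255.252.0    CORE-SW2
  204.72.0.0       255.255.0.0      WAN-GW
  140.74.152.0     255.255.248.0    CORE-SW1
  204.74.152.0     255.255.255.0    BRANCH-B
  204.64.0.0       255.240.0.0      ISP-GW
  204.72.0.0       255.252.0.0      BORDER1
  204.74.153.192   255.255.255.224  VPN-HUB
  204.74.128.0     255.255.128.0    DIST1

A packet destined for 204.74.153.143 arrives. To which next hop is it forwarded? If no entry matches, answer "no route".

BORDER2

Routes whose prefix contains 204.74.153.143:
  204.0.0.0/7 (204.0.0.0 - 205.255.255.255) -> INET-GW
  204.64.0.0/12 (204.64.0.0 - 204.79.255.255) -> ISP-GW
  204.72.0.0/14 (204.72.0.0 - 204.75.255.255) -> BORDER1
  204.74.128.0/17 (204.74.128.0 - 204.74.255.255) -> DIST1
  204.74.128.0/18 (204.74.128.0 - 204.74.191.255) -> BORDER2
More-specific entries that do NOT match:
  204.74.153.144/28 (204.74.153.144 - 204.74.153.159) does not contain 204.74.153.143
  204.74.153.192/27 (204.74.153.192 - 204.74.153.223) does not contain 204.74.153.143
  204.74.155.128/25 (204.74.155.128 - 204.74.155.255) does not contain 204.74.153.143
  204.74.157.0/24 (204.74.157.0 - 204.74.157.255) does not contain 204.74.153.143
  204.74.152.0/24 (204.74.152.0 - 204.74.152.255) does not contain 204.74.153.143
  204.74.156.0/22 (204.74.156.0 - 204.74.159.255) does not contain 204.74.153.143
  140.74.152.0/21 (140.74.152.0 - 140.74.159.255) does not contain 204.74.153.143
Longest matching prefix is /18 -> next hop BORDER2.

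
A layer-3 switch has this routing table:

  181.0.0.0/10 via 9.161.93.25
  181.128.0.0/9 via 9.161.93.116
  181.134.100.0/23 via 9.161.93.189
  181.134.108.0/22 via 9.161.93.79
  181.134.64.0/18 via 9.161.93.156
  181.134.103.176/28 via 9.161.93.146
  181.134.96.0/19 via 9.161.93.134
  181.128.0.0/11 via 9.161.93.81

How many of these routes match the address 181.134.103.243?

4

Prefixes containing 181.134.103.243:
  181.128.0.0/9 (181.128.0.0 - 181.255.255.255)
  181.128.0.0/11 (181.128.0.0 - 181.159.255.255)
  181.134.64.0/18 (181.134.64.0 - 181.134.127.255)
  181.134.96.0/19 (181.134.96.0 - 181.134.127.255)
Total matching entries: 4.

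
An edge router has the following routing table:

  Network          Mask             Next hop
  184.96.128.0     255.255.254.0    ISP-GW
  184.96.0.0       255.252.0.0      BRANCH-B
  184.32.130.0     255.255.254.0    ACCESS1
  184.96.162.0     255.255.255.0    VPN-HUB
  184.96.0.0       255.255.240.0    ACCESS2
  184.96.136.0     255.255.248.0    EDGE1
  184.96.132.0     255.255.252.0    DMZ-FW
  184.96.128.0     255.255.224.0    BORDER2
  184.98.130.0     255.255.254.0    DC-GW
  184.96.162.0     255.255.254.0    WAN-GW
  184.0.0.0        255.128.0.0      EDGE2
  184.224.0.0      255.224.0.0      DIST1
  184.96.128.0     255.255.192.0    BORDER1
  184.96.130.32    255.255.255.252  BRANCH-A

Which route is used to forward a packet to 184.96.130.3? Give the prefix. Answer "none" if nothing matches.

Entries matching 184.96.130.3:
  184.0.0.0/9 (184.0.0.0 - 184.127.255.255)
  184.96.0.0/14 (184.96.0.0 - 184.99.255.255)
  184.96.128.0/18 (184.96.128.0 - 184.96.191.255)
  184.96.128.0/19 (184.96.128.0 - 184.96.159.255)
Most specific is 184.96.128.0/19.

184.96.128.0/19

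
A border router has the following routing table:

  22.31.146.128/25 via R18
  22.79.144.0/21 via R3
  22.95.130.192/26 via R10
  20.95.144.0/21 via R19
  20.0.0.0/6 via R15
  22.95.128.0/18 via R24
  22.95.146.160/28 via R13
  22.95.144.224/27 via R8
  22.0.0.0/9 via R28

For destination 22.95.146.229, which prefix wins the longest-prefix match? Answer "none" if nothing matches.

Entries matching 22.95.146.229:
  20.0.0.0/6 (20.0.0.0 - 23.255.255.255)
  22.0.0.0/9 (22.0.0.0 - 22.127.255.255)
  22.95.128.0/18 (22.95.128.0 - 22.95.191.255)
Most specific is 22.95.128.0/18.

22.95.128.0/18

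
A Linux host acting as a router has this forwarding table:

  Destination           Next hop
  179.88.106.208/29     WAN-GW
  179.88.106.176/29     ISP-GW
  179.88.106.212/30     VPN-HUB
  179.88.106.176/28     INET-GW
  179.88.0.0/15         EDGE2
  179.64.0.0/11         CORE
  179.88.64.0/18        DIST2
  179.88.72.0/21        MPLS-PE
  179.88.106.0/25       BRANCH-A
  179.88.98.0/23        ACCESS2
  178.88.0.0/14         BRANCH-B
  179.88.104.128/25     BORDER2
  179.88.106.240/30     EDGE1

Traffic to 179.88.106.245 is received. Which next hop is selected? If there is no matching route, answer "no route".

Routes whose prefix contains 179.88.106.245:
  179.64.0.0/11 (179.64.0.0 - 179.95.255.255) -> CORE
  179.88.0.0/15 (179.88.0.0 - 179.89.255.255) -> EDGE2
  179.88.64.0/18 (179.88.64.0 - 179.88.127.255) -> DIST2
More-specific entries that do NOT match:
  179.88.106.212/30 (179.88.106.212 - 179.88.106.215) does not contain 179.88.106.245
  179.88.106.240/30 (179.88.106.240 - 179.88.106.243) does not contain 179.88.106.245
  179.88.106.208/29 (179.88.106.208 - 179.88.106.215) does not contain 179.88.106.245
  179.88.106.176/29 (179.88.106.176 - 179.88.106.183) does not contain 179.88.106.245
  179.88.106.176/28 (179.88.106.176 - 179.88.106.191) does not contain 179.88.106.245
  179.88.106.0/25 (179.88.106.0 - 179.88.106.127) does not contain 179.88.106.245
  179.88.104.128/25 (179.88.104.128 - 179.88.104.255) does not contain 179.88.106.245
  179.88.98.0/23 (179.88.98.0 - 179.88.99.255) does not contain 179.88.106.245
  179.88.72.0/21 (179.88.72.0 - 179.88.79.255) does not contain 179.88.106.245
Longest matching prefix is /18 -> next hop DIST2.

DIST2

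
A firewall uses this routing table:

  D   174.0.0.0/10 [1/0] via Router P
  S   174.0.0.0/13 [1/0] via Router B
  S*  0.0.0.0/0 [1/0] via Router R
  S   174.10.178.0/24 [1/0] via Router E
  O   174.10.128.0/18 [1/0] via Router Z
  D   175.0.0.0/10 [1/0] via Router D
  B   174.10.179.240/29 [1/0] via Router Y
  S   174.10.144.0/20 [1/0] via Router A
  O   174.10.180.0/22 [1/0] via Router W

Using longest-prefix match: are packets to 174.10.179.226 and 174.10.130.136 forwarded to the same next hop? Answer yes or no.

yes

174.10.179.226: longest match 174.10.128.0/18 -> Router Z
174.10.130.136: longest match 174.10.128.0/18 -> Router Z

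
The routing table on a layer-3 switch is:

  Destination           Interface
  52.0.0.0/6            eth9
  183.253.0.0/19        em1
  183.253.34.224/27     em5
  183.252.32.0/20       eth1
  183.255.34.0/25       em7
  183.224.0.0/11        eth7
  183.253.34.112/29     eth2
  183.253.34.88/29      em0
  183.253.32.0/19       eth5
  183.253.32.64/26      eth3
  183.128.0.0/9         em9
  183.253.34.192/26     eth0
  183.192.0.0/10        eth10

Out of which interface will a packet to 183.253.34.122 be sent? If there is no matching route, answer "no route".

eth5

Routes whose prefix contains 183.253.34.122:
  183.128.0.0/9 (183.128.0.0 - 183.255.255.255) -> em9
  183.192.0.0/10 (183.192.0.0 - 183.255.255.255) -> eth10
  183.224.0.0/11 (183.224.0.0 - 183.255.255.255) -> eth7
  183.253.32.0/19 (183.253.32.0 - 183.253.63.255) -> eth5
More-specific entries that do NOT match:
  183.253.34.112/29 (183.253.34.112 - 183.253.34.119) does not contain 183.253.34.122
  183.253.34.88/29 (183.253.34.88 - 183.253.34.95) does not contain 183.253.34.122
  183.253.34.224/27 (183.253.34.224 - 183.253.34.255) does not contain 183.253.34.122
  183.253.32.64/26 (183.253.32.64 - 183.253.32.127) does not contain 183.253.34.122
  183.253.34.192/26 (183.253.34.192 - 183.253.34.255) does not contain 183.253.34.122
  183.255.34.0/25 (183.255.34.0 - 183.255.34.127) does not contain 183.253.34.122
  183.252.32.0/20 (183.252.32.0 - 183.252.47.255) does not contain 183.253.34.122
Longest matching prefix is /19 -> interface eth5.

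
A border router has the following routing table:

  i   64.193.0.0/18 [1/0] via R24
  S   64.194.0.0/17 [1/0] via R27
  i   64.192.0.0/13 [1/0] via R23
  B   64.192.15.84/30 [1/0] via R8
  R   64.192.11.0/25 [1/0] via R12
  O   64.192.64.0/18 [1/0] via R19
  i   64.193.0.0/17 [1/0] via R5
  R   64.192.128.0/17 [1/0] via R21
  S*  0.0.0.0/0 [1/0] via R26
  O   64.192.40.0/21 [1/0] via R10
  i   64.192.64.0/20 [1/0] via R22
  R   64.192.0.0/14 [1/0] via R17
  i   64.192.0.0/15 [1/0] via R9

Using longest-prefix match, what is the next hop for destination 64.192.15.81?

R9

Routes whose prefix contains 64.192.15.81:
  0.0.0.0/0 (default, matches everything) -> R26
  64.192.0.0/13 (64.192.0.0 - 64.199.255.255) -> R23
  64.192.0.0/14 (64.192.0.0 - 64.195.255.255) -> R17
  64.192.0.0/15 (64.192.0.0 - 64.193.255.255) -> R9
More-specific entries that do NOT match:
  64.192.15.84/30 (64.192.15.84 - 64.192.15.87) does not contain 64.192.15.81
  64.192.11.0/25 (64.192.11.0 - 64.192.11.127) does not contain 64.192.15.81
  64.192.40.0/21 (64.192.40.0 - 64.192.47.255) does not contain 64.192.15.81
  64.192.64.0/20 (64.192.64.0 - 64.192.79.255) does not contain 64.192.15.81
  64.193.0.0/18 (64.193.0.0 - 64.193.63.255) does not contain 64.192.15.81
  64.192.64.0/18 (64.192.64.0 - 64.192.127.255) does not contain 64.192.15.81
  64.194.0.0/17 (64.194.0.0 - 64.194.127.255) does not contain 64.192.15.81
  64.193.0.0/17 (64.193.0.0 - 64.193.127.255) does not contain 64.192.15.81
  64.192.128.0/17 (64.192.128.0 - 64.192.255.255) does not contain 64.192.15.81
Longest matching prefix is /15 -> next hop R9.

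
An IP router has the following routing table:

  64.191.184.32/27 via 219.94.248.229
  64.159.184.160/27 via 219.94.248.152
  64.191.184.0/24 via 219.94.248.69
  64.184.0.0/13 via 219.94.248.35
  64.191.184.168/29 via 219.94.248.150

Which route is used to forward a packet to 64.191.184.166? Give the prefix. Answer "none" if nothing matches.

64.191.184.0/24

Entries matching 64.191.184.166:
  64.184.0.0/13 (64.184.0.0 - 64.191.255.255)
  64.191.184.0/24 (64.191.184.0 - 64.191.184.255)
Most specific is 64.191.184.0/24.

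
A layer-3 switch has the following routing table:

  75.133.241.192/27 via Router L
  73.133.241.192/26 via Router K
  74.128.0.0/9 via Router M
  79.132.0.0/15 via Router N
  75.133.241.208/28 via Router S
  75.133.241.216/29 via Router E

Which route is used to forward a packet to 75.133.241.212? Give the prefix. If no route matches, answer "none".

75.133.241.208/28

Entries matching 75.133.241.212:
  75.133.241.192/27 (75.133.241.192 - 75.133.241.223)
  75.133.241.208/28 (75.133.241.208 - 75.133.241.223)
Most specific is 75.133.241.208/28.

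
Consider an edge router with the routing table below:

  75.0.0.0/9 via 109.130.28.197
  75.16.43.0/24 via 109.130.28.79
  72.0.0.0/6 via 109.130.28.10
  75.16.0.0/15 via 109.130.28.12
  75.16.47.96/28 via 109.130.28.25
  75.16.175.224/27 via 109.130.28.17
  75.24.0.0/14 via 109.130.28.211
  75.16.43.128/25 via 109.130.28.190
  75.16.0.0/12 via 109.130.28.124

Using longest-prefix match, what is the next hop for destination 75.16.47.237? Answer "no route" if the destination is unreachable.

109.130.28.12

Routes whose prefix contains 75.16.47.237:
  72.0.0.0/6 (72.0.0.0 - 75.255.255.255) -> 109.130.28.10
  75.0.0.0/9 (75.0.0.0 - 75.127.255.255) -> 109.130.28.197
  75.16.0.0/12 (75.16.0.0 - 75.31.255.255) -> 109.130.28.124
  75.16.0.0/15 (75.16.0.0 - 75.17.255.255) -> 109.130.28.12
More-specific entries that do NOT match:
  75.16.47.96/28 (75.16.47.96 - 75.16.47.111) does not contain 75.16.47.237
  75.16.175.224/27 (75.16.175.224 - 75.16.175.255) does not contain 75.16.47.237
  75.16.43.128/25 (75.16.43.128 - 75.16.43.255) does not contain 75.16.47.237
  75.16.43.0/24 (75.16.43.0 - 75.16.43.255) does not contain 75.16.47.237
Longest matching prefix is /15 -> next hop 109.130.28.12.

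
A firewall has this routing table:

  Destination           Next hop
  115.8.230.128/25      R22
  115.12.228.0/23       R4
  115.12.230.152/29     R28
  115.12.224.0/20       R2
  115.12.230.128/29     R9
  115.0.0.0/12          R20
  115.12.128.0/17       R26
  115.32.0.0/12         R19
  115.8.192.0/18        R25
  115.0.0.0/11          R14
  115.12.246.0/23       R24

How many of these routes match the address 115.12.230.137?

Prefixes containing 115.12.230.137:
  115.0.0.0/11 (115.0.0.0 - 115.31.255.255)
  115.0.0.0/12 (115.0.0.0 - 115.15.255.255)
  115.12.128.0/17 (115.12.128.0 - 115.12.255.255)
  115.12.224.0/20 (115.12.224.0 - 115.12.239.255)
Total matching entries: 4.

4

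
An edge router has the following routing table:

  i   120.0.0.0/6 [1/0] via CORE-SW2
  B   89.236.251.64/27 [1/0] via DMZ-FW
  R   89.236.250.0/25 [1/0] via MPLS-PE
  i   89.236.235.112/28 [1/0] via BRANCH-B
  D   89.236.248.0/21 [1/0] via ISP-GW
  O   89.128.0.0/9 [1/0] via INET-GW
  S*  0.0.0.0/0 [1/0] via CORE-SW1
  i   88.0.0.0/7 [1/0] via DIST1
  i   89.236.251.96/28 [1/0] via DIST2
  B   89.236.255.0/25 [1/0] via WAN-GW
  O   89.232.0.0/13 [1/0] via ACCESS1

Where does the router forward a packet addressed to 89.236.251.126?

ISP-GW

Routes whose prefix contains 89.236.251.126:
  0.0.0.0/0 (default, matches everything) -> CORE-SW1
  88.0.0.0/7 (88.0.0.0 - 89.255.255.255) -> DIST1
  89.128.0.0/9 (89.128.0.0 - 89.255.255.255) -> INET-GW
  89.232.0.0/13 (89.232.0.0 - 89.239.255.255) -> ACCESS1
  89.236.248.0/21 (89.236.248.0 - 89.236.255.255) -> ISP-GW
More-specific entries that do NOT match:
  89.236.235.112/28 (89.236.235.112 - 89.236.235.127) does not contain 89.236.251.126
  89.236.251.96/28 (89.236.251.96 - 89.236.251.111) does not contain 89.236.251.126
  89.236.251.64/27 (89.236.251.64 - 89.236.251.95) does not contain 89.236.251.126
  89.236.250.0/25 (89.236.250.0 - 89.236.250.127) does not contain 89.236.251.126
  89.236.255.0/25 (89.236.255.0 - 89.236.255.127) does not contain 89.236.251.126
Longest matching prefix is /21 -> next hop ISP-GW.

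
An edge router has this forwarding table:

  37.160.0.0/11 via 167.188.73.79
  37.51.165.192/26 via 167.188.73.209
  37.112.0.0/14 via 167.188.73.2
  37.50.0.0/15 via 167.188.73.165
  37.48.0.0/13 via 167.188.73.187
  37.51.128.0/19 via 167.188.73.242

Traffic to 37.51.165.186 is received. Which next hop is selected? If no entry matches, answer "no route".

167.188.73.165

Routes whose prefix contains 37.51.165.186:
  37.48.0.0/13 (37.48.0.0 - 37.55.255.255) -> 167.188.73.187
  37.50.0.0/15 (37.50.0.0 - 37.51.255.255) -> 167.188.73.165
More-specific entries that do NOT match:
  37.51.165.192/26 (37.51.165.192 - 37.51.165.255) does not contain 37.51.165.186
  37.51.128.0/19 (37.51.128.0 - 37.51.159.255) does not contain 37.51.165.186
Longest matching prefix is /15 -> next hop 167.188.73.165.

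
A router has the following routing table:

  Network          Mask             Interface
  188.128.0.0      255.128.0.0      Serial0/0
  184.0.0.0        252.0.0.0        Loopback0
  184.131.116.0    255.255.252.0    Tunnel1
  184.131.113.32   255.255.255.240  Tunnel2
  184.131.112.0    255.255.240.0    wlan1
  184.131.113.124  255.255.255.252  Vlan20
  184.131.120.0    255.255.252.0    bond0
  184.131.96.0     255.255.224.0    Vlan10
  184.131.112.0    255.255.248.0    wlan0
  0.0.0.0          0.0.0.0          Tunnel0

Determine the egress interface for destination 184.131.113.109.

Routes whose prefix contains 184.131.113.109:
  0.0.0.0/0 (default, matches everything) -> Tunnel0
  184.0.0.0/6 (184.0.0.0 - 187.255.255.255) -> Loopback0
  184.131.96.0/19 (184.131.96.0 - 184.131.127.255) -> Vlan10
  184.131.112.0/20 (184.131.112.0 - 184.131.127.255) -> wlan1
  184.131.112.0/21 (184.131.112.0 - 184.131.119.255) -> wlan0
More-specific entries that do NOT match:
  184.131.113.124/30 (184.131.113.124 - 184.131.113.127) does not contain 184.131.113.109
  184.131.113.32/28 (184.131.113.32 - 184.131.113.47) does not contain 184.131.113.109
  184.131.116.0/22 (184.131.116.0 - 184.131.119.255) does not contain 184.131.113.109
  184.131.120.0/22 (184.131.120.0 - 184.131.123.255) does not contain 184.131.113.109
Longest matching prefix is /21 -> interface wlan0.

wlan0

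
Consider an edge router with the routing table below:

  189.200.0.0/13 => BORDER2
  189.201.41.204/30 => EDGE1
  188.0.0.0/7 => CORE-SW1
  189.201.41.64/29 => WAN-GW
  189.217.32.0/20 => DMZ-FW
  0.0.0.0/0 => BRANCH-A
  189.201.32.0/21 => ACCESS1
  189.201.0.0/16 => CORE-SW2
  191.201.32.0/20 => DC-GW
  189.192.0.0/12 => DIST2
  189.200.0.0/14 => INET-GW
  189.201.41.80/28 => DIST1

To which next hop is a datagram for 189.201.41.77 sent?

Routes whose prefix contains 189.201.41.77:
  0.0.0.0/0 (default, matches everything) -> BRANCH-A
  188.0.0.0/7 (188.0.0.0 - 189.255.255.255) -> CORE-SW1
  189.192.0.0/12 (189.192.0.0 - 189.207.255.255) -> DIST2
  189.200.0.0/13 (189.200.0.0 - 189.207.255.255) -> BORDER2
  189.200.0.0/14 (189.200.0.0 - 189.203.255.255) -> INET-GW
  189.201.0.0/16 (189.201.0.0 - 189.201.255.255) -> CORE-SW2
More-specific entries that do NOT match:
  189.201.41.204/30 (189.201.41.204 - 189.201.41.207) does not contain 189.201.41.77
  189.201.41.64/29 (189.201.41.64 - 189.201.41.71) does not contain 189.201.41.77
  189.201.41.80/28 (189.201.41.80 - 189.201.41.95) does not contain 189.201.41.77
  189.201.32.0/21 (189.201.32.0 - 189.201.39.255) does not contain 189.201.41.77
  189.217.32.0/20 (189.217.32.0 - 189.217.47.255) does not contain 189.201.41.77
  191.201.32.0/20 (191.201.32.0 - 191.201.47.255) does not contain 189.201.41.77
Longest matching prefix is /16 -> next hop CORE-SW2.

CORE-SW2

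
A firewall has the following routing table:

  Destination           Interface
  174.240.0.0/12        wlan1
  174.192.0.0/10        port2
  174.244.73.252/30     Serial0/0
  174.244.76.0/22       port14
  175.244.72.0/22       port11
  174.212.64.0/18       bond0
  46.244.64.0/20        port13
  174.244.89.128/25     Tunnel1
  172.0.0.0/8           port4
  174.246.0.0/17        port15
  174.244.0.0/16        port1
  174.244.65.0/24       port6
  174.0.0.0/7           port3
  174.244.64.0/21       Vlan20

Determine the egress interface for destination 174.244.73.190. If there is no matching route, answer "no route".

Routes whose prefix contains 174.244.73.190:
  174.0.0.0/7 (174.0.0.0 - 175.255.255.255) -> port3
  174.192.0.0/10 (174.192.0.0 - 174.255.255.255) -> port2
  174.240.0.0/12 (174.240.0.0 - 174.255.255.255) -> wlan1
  174.244.0.0/16 (174.244.0.0 - 174.244.255.255) -> port1
More-specific entries that do NOT match:
  174.244.73.252/30 (174.244.73.252 - 174.244.73.255) does not contain 174.244.73.190
  174.244.89.128/25 (174.244.89.128 - 174.244.89.255) does not contain 174.244.73.190
  174.244.65.0/24 (174.244.65.0 - 174.244.65.255) does not contain 174.244.73.190
  174.244.76.0/22 (174.244.76.0 - 174.244.79.255) does not contain 174.244.73.190
  175.244.72.0/22 (175.244.72.0 - 175.244.75.255) does not contain 174.244.73.190
  174.244.64.0/21 (174.244.64.0 - 174.244.71.255) does not contain 174.244.73.190
  46.244.64.0/20 (46.244.64.0 - 46.244.79.255) does not contain 174.244.73.190
  174.212.64.0/18 (174.212.64.0 - 174.212.127.255) does not contain 174.244.73.190
  174.246.0.0/17 (174.246.0.0 - 174.246.127.255) does not contain 174.244.73.190
Longest matching prefix is /16 -> interface port1.

port1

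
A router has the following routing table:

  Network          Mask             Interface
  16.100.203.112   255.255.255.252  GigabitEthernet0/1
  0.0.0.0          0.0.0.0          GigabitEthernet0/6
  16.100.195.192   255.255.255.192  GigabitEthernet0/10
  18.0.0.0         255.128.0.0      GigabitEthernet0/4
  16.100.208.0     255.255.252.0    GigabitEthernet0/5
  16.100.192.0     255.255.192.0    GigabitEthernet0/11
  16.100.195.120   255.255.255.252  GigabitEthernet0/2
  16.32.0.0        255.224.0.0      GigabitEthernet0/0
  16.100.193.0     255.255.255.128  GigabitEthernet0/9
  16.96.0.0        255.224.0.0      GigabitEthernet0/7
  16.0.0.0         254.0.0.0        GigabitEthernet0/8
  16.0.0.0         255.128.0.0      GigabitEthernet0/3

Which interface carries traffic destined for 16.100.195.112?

Routes whose prefix contains 16.100.195.112:
  0.0.0.0/0 (default, matches everything) -> GigabitEthernet0/6
  16.0.0.0/7 (16.0.0.0 - 17.255.255.255) -> GigabitEthernet0/8
  16.0.0.0/9 (16.0.0.0 - 16.127.255.255) -> GigabitEthernet0/3
  16.96.0.0/11 (16.96.0.0 - 16.127.255.255) -> GigabitEthernet0/7
  16.100.192.0/18 (16.100.192.0 - 16.100.255.255) -> GigabitEthernet0/11
More-specific entries that do NOT match:
  16.100.203.112/30 (16.100.203.112 - 16.100.203.115) does not contain 16.100.195.112
  16.100.195.120/30 (16.100.195.120 - 16.100.195.123) does not contain 16.100.195.112
  16.100.195.192/26 (16.100.195.192 - 16.100.195.255) does not contain 16.100.195.112
  16.100.193.0/25 (16.100.193.0 - 16.100.193.127) does not contain 16.100.195.112
  16.100.208.0/22 (16.100.208.0 - 16.100.211.255) does not contain 16.100.195.112
Longest matching prefix is /18 -> interface GigabitEthernet0/11.

GigabitEthernet0/11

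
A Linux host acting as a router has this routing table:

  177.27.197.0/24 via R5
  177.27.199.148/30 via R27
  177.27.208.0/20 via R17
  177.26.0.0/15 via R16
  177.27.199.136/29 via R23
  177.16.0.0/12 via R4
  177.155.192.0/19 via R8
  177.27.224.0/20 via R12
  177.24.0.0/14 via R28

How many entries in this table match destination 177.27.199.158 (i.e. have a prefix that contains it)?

3

Prefixes containing 177.27.199.158:
  177.16.0.0/12 (177.16.0.0 - 177.31.255.255)
  177.24.0.0/14 (177.24.0.0 - 177.27.255.255)
  177.26.0.0/15 (177.26.0.0 - 177.27.255.255)
Total matching entries: 3.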